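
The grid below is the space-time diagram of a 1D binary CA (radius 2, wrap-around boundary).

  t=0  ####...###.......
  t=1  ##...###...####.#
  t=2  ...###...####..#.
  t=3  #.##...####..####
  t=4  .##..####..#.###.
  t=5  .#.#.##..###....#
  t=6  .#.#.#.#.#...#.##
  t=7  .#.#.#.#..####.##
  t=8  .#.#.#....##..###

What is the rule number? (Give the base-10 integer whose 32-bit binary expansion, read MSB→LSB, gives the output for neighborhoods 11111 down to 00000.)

2322047485

  #####|#  b31=1 t=3,i=15
  ####.|.  b30=0 t=0,i=2
  ###.#|.  b29=0 t=1,i=14
  ###..|.  b28=0 t=0,i=3
  ##.##|#  b27=1 t=1,i=15
  ##.#.|.  b26=0 t=6,i=0
  ##..#|#  b25=1 t=2,i=13
  ##...|.  b24=0 t=0,i=4
  #.###|.  b23=0 t=1,i=16
  #.##.|#  b22=1 t=3,i=2
  #.#.#|#  b21=1 t=5,i=1
  #.#..|.  b20=0 t=6,i=9
  #..##|.  b19=0 t=3,i=12
  #..#.|#  b18=1 t=2,i=14
  #...#|#  b17=1 t=0,i=5
  #....|#  b16=1 t=0,i=11
  .####|#  b15=1 t=0,i=1
  .###.|.  b14=0 t=0,i=8
  .##.#|#  b13=1 t=6,i=16
  .##..|.  b12=0 t=3,i=3
  .#.##|.  b11=0 t=4,i=12
  .#.#.|.  b10=0 t=5,i=0
  .#..#|.  b9=0 t=7,i=8
  .#...|#  b8=1 t=2,i=16
  ..###|#  b7=1 t=0,i=0
  ..##.|#  b6=1 t=4,i=1
  ..#.#|#  b5=1 t=4,i=11
  ..#..|#  b4=1 t=2,i=15
  ...##|#  b3=1 t=0,i=6
  ...#.|#  b2=1 t=5,i=15
  ....#|.  b1=0 t=0,i=15
  .....|#  b0=1 t=0,i=12
  bits 10001010011001111010000111111101 = 2322047485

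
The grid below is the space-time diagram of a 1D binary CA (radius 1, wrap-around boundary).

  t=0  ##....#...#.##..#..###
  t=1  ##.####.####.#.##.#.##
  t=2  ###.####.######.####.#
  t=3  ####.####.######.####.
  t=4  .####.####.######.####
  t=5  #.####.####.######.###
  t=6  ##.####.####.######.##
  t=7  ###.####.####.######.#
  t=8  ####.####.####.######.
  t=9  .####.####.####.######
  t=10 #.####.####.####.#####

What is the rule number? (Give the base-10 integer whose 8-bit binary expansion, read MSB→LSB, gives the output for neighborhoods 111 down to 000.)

231

  [7] ### => #  t=0,i=0
  [6] ##. => #  t=0,i=1
  [5] #.# => #  t=0,i=11
  [4] #.. => .  t=0,i=2
  [3] .## => .  t=0,i=12
  [2] .#. => #  t=0,i=6
  [1] ..# => #  t=0,i=5
  [0] ... => #  t=0,i=3
  bits 11100111 = 231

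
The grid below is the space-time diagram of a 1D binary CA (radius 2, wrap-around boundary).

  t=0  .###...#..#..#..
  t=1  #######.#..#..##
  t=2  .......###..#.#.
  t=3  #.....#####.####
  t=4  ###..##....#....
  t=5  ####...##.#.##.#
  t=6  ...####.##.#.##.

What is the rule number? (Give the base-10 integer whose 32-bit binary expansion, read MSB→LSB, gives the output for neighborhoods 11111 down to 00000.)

521367468

  nb #####: next=.  (t=1,i=0, bit31=0)
  nb ####.: next=.  (t=1,i=5, bit30=0)
  nb ###.#: next=.  (t=1,i=6, bit29=0)
  nb ###..: next=#  (t=0,i=3, bit28=1)
  nb ##.##: next=#  (t=3,i=11, bit27=1)
  nb ##.#.: next=#  (t=1,i=7, bit26=1)
  nb ##..#: next=#  (t=2,i=10, bit25=1)
  nb ##...: next=#  (t=0,i=4, bit24=1)
  nb #.###: next=.  (t=3,i=12, bit23=0)
  nb #.##.: next=.  (t=5,i=12, bit22=0)
  nb #.#.#: next=.  (t=5,i=10, bit21=0)
  nb #.#..: next=#  (t=1,i=8, bit20=1)
  nb #..##: next=.  (t=1,i=13, bit19=0)
  nb #..#.: next=.  (t=0,i=9, bit18=0)
  nb #...#: next=#  (t=0,i=5, bit17=1)
  nb #....: next=#  (t=2,i=0, bit16=1)
  nb .####: next=.  (t=1,i=15, bit15=0)
  nb .###.: next=#  (t=0,i=2, bit14=1)
  nb .##.#: next=#  (t=5,i=8, bit13=1)
  nb .##..: next=.  (t=4,i=6, bit12=0)
  nb .#.##: next=#  (t=5,i=11, bit11=1)
  nb .#.#.: next=#  (t=2,i=13, bit10=1)
  nb .#..#: next=#  (t=0,i=8, bit9=1)
  nb .#...: next=#  (t=0,i=14, bit8=1)
  nb ..###: next=#  (t=0,i=1, bit7=1)
  nb ..##.: next=.  (t=4,i=5, bit6=0)
  nb ..#.#: next=#  (t=2,i=12, bit5=1)
  nb ..#..: next=.  (t=0,i=7, bit4=0)
  nb ...##: next=#  (t=0,i=0, bit3=1)
  nb ...#.: next=#  (t=0,i=6, bit2=1)
  nb ....#: next=.  (t=2,i=5, bit1=0)
  nb .....: next=.  (t=2,i=1, bit0=0)
  bits 00011111000100110110111110101100 = 521367468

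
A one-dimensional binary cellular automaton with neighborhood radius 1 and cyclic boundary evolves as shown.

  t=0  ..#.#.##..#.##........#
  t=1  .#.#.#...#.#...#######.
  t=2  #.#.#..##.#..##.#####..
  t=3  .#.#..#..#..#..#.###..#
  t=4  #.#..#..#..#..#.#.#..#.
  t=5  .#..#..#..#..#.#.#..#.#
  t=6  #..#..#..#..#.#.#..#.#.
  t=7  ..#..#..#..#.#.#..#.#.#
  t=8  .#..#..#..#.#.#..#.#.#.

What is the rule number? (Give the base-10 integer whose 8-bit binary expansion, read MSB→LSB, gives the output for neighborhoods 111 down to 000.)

  nb ###: next=#  (t=1,i=16, bit7=1)
  nb ##.: next=.  (t=0,i=7, bit6=0)
  nb #.#: next=#  (t=0,i=3, bit5=1)
  nb #..: next=.  (t=0,i=0, bit4=0)
  nb .##: next=.  (t=0,i=6, bit3=0)
  nb .#.: next=.  (t=0,i=2, bit2=0)
  nb ..#: next=#  (t=0,i=1, bit1=1)
  nb ...: next=#  (t=0,i=15, bit0=1)
  bits 10100011 = 163

163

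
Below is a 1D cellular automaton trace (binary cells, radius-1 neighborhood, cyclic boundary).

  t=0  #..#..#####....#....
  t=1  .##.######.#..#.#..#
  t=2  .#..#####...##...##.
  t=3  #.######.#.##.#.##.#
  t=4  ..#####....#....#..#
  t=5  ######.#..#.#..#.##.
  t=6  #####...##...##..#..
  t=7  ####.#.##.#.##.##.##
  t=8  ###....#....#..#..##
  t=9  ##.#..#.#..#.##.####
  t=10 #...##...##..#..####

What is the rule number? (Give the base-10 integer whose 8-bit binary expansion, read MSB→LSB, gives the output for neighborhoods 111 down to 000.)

  ### -> #   bit 7 = 1  t=0,i=7
  ##. -> .   bit 6 = 0  t=0,i=10
  #.# -> .   bit 5 = 0  t=1,i=0
  #.. -> #   bit 4 = 1  t=0,i=1
  .## -> #   bit 3 = 1  t=0,i=6
  .#. -> .   bit 2 = 0  t=0,i=0
  ..# -> #   bit 1 = 1  t=0,i=2
  ... -> .   bit 0 = 0  t=0,i=12
  bits 10011010 = 154

154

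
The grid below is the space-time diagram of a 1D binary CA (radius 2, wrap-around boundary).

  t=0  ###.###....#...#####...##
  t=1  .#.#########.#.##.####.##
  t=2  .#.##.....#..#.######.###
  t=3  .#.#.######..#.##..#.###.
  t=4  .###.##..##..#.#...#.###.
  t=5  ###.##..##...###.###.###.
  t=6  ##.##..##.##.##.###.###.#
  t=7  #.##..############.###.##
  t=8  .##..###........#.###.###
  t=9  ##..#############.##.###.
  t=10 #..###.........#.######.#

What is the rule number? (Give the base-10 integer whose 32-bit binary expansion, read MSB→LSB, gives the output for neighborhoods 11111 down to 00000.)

  [31] ##### => .  t=0,i=0
  [30] ####. => #  t=0,i=1
  [29] ###.# => .  t=0,i=2
  [28] ###.. => #  t=0,i=6
  [27] ##.## => #  t=0,i=3
  [26] ##.#. => .  t=1,i=0
  [25] ##..# => .  t=3,i=11
  [24] ##... => #  t=0,i=7
  [23] #.### => #  t=0,i=4
  [22] #.##. => #  t=1,i=15
  [21] #.#.# => #  t=1,i=1
  [20] #.#.. => #  t=4,i=15
  [19] #..## => #  t=4,i=0
  [18] #..#. => .  t=2,i=12
  [17] #...# => #  t=0,i=13
  [16] #.... => #  t=0,i=8
  [15] .#### => #  t=0,i=16
  [14] .###. => #  t=0,i=5
  [13] .##.# => #  t=1,i=16
  [12] .##.. => .  t=2,i=4
  [11] .#.## => .  t=1,i=2
  [10] .#.#. => #  t=3,i=2
  [9] .#..# => .  t=2,i=11
  [8] .#... => .  t=0,i=12
  [7] ..### => #  t=0,i=15
  [6] ..##. => #  t=4,i=9
  [5] ..#.# => #  t=2,i=13
  [4] ..#.. => #  t=0,i=11
  [3] ...## => .  t=0,i=14
  [2] ...#. => #  t=0,i=10
  [1] ....# => #  t=0,i=9
  [0] ..... => #  t=2,i=7
  bits 01011001111110111110010011110111 = 1509680375

1509680375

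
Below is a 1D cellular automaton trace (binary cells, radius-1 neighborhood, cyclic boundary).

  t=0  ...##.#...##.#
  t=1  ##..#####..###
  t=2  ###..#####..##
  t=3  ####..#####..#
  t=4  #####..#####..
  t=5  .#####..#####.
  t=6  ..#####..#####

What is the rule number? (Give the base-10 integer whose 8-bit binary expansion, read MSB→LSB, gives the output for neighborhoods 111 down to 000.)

  ### -> #   bit 7 = 1  t=1,i=0
  ##. -> #   bit 6 = 1  t=0,i=4
  #.# -> #   bit 5 = 1  t=0,i=5
  #.. -> #   bit 4 = 1  t=0,i=0
  .## -> .   bit 3 = 0  t=0,i=3
  .#. -> #   bit 2 = 1  t=0,i=6
  ..# -> .   bit 1 = 0  t=0,i=2
  ... -> #   bit 0 = 1  t=0,i=1
  bits 11110101 = 245

245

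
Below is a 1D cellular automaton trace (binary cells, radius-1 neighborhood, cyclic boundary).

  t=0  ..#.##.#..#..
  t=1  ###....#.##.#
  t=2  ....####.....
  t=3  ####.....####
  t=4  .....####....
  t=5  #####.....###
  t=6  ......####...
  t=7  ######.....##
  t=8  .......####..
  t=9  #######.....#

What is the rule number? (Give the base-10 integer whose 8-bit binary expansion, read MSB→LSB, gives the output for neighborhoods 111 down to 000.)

  ### -> .   bit 7 = 0  t=1,i=0
  ##. -> .   bit 6 = 0  t=0,i=5
  #.# -> .   bit 5 = 0  t=0,i=3
  #.. -> .   bit 4 = 0  t=0,i=8
  .## -> .   bit 3 = 0  t=0,i=4
  .#. -> #   bit 2 = 1  t=0,i=2
  ..# -> #   bit 1 = 1  t=0,i=1
  ... -> #   bit 0 = 1  t=0,i=0
  bits 00000111 = 7

7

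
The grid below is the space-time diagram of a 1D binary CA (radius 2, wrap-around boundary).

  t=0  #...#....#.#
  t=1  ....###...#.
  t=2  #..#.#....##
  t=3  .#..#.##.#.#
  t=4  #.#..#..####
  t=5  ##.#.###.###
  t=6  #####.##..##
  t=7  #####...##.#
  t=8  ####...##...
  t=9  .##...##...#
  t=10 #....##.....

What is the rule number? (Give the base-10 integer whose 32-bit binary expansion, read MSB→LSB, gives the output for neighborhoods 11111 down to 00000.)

3861499736

  ##### -> #   bit 31 = 1  t=4,i=10
  ####. -> #   bit 30 = 1  t=4,i=11
  ###.# -> #   bit 29 = 1  t=4,i=0
  ###.. -> .   bit 28 = 0  t=1,i=6
  ##.## -> .   bit 27 = 0  t=5,i=8
  ##.#. -> #   bit 26 = 1  t=3,i=8
  ##..# -> #   bit 25 = 1  t=2,i=1
  ##... -> .   bit 24 = 0  t=0,i=1
  #.### -> .   bit 23 = 0  t=5,i=5
  #.##. -> .   bit 22 = 0  t=0,i=11
  #.#.# -> #   bit 21 = 1  t=3,i=9
  #.#.. -> .   bit 20 = 0  t=2,i=5
  #..## -> #   bit 19 = 1  t=4,i=7
  #..#. -> .   bit 18 = 0  t=2,i=2
  #...# -> .   bit 17 = 0  t=0,i=2
  #.... -> #   bit 16 = 1  t=0,i=6
  .#### -> #   bit 15 = 1  t=4,i=9
  .###. -> #   bit 14 = 1  t=1,i=5
  .##.# -> .   bit 13 = 0  t=3,i=7
  .##.. -> .   bit 12 = 0  t=0,i=0
  .#.## -> #   bit 11 = 1  t=0,i=10
  .#.#. -> #   bit 10 = 1  t=2,i=4
  .#..# -> #   bit 9 = 1  t=3,i=2
  .#... -> #   bit 8 = 1  t=0,i=5
  ..### -> .   bit 7 = 0  t=1,i=4
  ..##. -> #   bit 6 = 1  t=7,i=8
  ..#.# -> .   bit 5 = 0  t=0,i=9
  ..#.. -> #   bit 4 = 1  t=0,i=4
  ...## -> #   bit 3 = 1  t=1,i=3
  ...#. -> .   bit 2 = 0  t=0,i=3
  ....# -> .   bit 1 = 0  t=0,i=7
  ..... -> .   bit 0 = 0  t=1,i=1
  bits 11100110001010011100111101011000 = 3861499736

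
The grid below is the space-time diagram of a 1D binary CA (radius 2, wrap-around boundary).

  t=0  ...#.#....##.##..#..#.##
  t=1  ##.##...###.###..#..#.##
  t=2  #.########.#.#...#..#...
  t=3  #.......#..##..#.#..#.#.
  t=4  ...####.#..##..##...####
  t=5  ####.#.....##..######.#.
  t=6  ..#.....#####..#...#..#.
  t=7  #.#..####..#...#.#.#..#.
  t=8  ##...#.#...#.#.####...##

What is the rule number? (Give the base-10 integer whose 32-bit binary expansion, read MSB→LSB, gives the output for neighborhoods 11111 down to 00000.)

  #####|.  b31=0 t=2,i=4
  ####.|#  b30=1 t=1,i=0
  ###.#|.  b29=0 t=1,i=1
  ###..|.  b28=0 t=1,i=14
  ##.##|#  b27=1 t=0,i=12
  ##.#.|.  b26=0 t=2,i=10
  ##..#|.  b25=0 t=0,i=15
  ##...|#  b24=1 t=0,i=0
  #.###|.  b23=0 t=1,i=12
  #.##.|#  b22=1 t=0,i=13
  #.#.#|#  b21=1 t=2,i=11
  #.#..|.  b20=0 t=0,i=5
  #..##|.  b19=0 t=3,i=10
  #..#.|.  b18=0 t=0,i=16
  #...#|#  b17=1 t=0,i=1
  #....|.  b16=0 t=0,i=7
  .####|.  b15=0 t=1,i=23
  .###.|#  b14=1 t=1,i=9
  .##.#|.  b13=0 t=0,i=11
  .##..|#  b12=1 t=0,i=14
  .#.##|.  b11=0 t=0,i=21
  .#.#.|#  b10=1 t=0,i=4
  .#..#|.  b9=0 t=0,i=18
  .#...|.  b8=0 t=0,i=6
  ..###|#  b7=1 t=1,i=8
  ..##.|#  b6=1 t=0,i=10
  ..#.#|#  b5=1 t=0,i=3
  ..#..|#  b4=1 t=0,i=17
  ...##|#  b3=1 t=0,i=9
  ...#.|.  b2=0 t=0,i=2
  ....#|#  b1=1 t=0,i=8
  .....|#  b0=1 t=3,i=3
  bits 01001001011000100101010011111011 = 1231181051

1231181051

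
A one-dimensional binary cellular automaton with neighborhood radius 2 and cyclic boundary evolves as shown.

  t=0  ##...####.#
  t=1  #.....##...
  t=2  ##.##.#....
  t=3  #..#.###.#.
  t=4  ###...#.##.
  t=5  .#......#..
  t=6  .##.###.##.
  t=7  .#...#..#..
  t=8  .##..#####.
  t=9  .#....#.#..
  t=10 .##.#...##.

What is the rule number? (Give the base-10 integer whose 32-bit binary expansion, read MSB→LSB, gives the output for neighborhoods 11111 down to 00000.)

1148502867

  [31] ##### => .  t=8,i=7
  [30] ####. => #  t=0,i=7
  [29] ###.# => .  t=0,i=8
  [28] ###.. => .  t=0,i=1
  [27] ##.## => .  t=0,i=9
  [26] ##.#. => #  t=2,i=5
  [25] ##..# => .  t=6,i=10
  [24] ##... => .  t=0,i=2
  [23] #.### => .  t=0,i=10
  [22] #.##. => #  t=2,i=3
  [21] #.#.# => #  t=3,i=9
  [20] #.#.. => #  t=2,i=6
  [19] #..## => .  t=6,i=0
  [18] #..#. => #  t=3,i=2
  [17] #...# => .  t=0,i=3
  [16] #.... => .  t=1,i=2
  [15] .#### => #  t=0,i=6
  [14] .###. => #  t=0,i=0
  [13] .##.# => .  t=2,i=1
  [12] .##.. => .  t=1,i=7
  [11] .#.## => .  t=3,i=4
  [10] .#.#. => .  t=3,i=10
  [9] .#..# => #  t=3,i=1
  [8] .#... => #  t=1,i=1
  [7] ..### => .  t=0,i=5
  [6] ..##. => #  t=1,i=6
  [5] ..#.# => .  t=3,i=3
  [4] ..#.. => #  t=1,i=0
  [3] ...## => .  t=0,i=4
  [2] ...#. => .  t=1,i=10
  [1] ....# => #  t=1,i=4
  [0] ..... => #  t=1,i=3
  bits 01000100011101001100001101010011 = 1148502867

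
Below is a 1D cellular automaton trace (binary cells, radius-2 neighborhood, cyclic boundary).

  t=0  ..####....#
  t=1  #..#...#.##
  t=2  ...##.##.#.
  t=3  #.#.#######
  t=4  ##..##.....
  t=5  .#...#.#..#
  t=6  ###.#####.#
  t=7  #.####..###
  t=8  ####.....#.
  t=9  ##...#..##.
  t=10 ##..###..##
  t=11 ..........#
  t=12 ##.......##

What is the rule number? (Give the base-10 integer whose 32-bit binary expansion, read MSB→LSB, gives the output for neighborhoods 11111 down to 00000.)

751941436

  ##### -> .   bit 31 = 0  t=3,i=6
  ####. -> .   bit 30 = 0  t=0,i=4
  ###.# -> #   bit 29 = 1  t=3,i=0
  ###.. -> .   bit 28 = 0  t=0,i=5
  ##.## -> #   bit 27 = 1  t=2,i=5
  ##.#. -> #   bit 26 = 1  t=2,i=8
  ##..# -> .   bit 25 = 0  t=1,i=1
  ##... -> .   bit 24 = 0  t=0,i=6
  #.### -> #   bit 23 = 1  t=1,i=9
  #.##. -> #   bit 22 = 1  t=2,i=6
  #.#.# -> .   bit 21 = 0  t=3,i=2
  #.#.. -> #   bit 20 = 1  t=2,i=9
  #..## -> .   bit 19 = 0  t=0,i=1
  #..#. -> .   bit 18 = 0  t=1,i=2
  #...# -> .   bit 17 = 0  t=1,i=5
  #.... -> #   bit 16 = 1  t=0,i=7
  .#### -> #   bit 15 = 1  t=0,i=3
  .###. -> .   bit 14 = 0  t=1,i=10
  .##.# -> #   bit 13 = 1  t=2,i=4
  .##.. -> #   bit 12 = 1  t=4,i=1
  .#.## -> .   bit 11 = 0  t=1,i=8
  .#.#. -> #   bit 10 = 1  t=5,i=0
  .#..# -> #   bit 9 = 1  t=0,i=0
  .#... -> #   bit 8 = 1  t=1,i=4
  ..### -> .   bit 7 = 0  t=0,i=2
  ..##. -> .   bit 6 = 0  t=2,i=3
  ..#.# -> #   bit 5 = 1  t=1,i=7
  ..#.. -> #   bit 4 = 1  t=0,i=10
  ...## -> #   bit 3 = 1  t=2,i=2
  ...#. -> #   bit 2 = 1  t=0,i=9
  ....# -> .   bit 1 = 0  t=0,i=8
  ..... -> .   bit 0 = 0  t=4,i=8
  bits 00101100110100011011011100111100 = 751941436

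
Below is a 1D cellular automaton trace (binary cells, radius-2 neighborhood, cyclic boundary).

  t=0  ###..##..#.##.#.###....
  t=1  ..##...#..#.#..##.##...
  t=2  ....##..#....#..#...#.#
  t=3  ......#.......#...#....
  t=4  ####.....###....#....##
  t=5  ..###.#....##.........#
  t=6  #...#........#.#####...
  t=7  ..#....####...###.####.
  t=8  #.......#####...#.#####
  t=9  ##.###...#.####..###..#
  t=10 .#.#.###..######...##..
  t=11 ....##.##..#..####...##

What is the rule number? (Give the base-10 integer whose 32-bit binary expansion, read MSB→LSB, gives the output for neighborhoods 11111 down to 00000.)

  #####|.  b31=0 t=4,i=0
  ####.|#  b30=1 t=4,i=2
  ###.#|#  b29=1 t=5,i=4
  ###..|#  b28=1 t=0,i=2
  ##.##|.  b27=0 t=1,i=17
  ##.#.|.  b26=0 t=0,i=13
  ##..#|#  b25=1 t=0,i=3
  ##...|#  b24=1 t=0,i=19
  #.###|#  b23=1 t=0,i=16
  #.##.|.  b22=0 t=0,i=11
  #.#.#|.  b21=0 t=0,i=14
  #.#..|.  b20=0 t=1,i=12
  #..##|.  b19=0 t=0,i=4
  #..#.|.  b18=0 t=0,i=8
  #...#|#  b17=1 t=1,i=5
  #....|.  b16=0 t=0,i=20
  .####|#  b15=1 t=4,i=22
  .###.|.  b14=0 t=0,i=1
  .##.#|#  b13=1 t=0,i=12
  .##..|.  b12=0 t=0,i=6
  .#.##|#  b11=1 t=0,i=10
  .#.#.|.  b10=0 t=1,i=11
  .#..#|#  b9=1 t=1,i=8
  .#...|.  b8=0 t=2,i=0
  ..###|.  b7=0 t=0,i=0
  ..##.|.  b6=0 t=0,i=5
  ..#.#|.  b5=0 t=0,i=9
  ..#..|.  b4=0 t=1,i=7
  ...##|.  b3=0 t=0,i=22
  ...#.|.  b2=0 t=1,i=6
  ....#|.  b1=0 t=0,i=21
  .....|#  b0=1 t=1,i=22
  bits 01110011100000101010101000000001 = 1937943041

1937943041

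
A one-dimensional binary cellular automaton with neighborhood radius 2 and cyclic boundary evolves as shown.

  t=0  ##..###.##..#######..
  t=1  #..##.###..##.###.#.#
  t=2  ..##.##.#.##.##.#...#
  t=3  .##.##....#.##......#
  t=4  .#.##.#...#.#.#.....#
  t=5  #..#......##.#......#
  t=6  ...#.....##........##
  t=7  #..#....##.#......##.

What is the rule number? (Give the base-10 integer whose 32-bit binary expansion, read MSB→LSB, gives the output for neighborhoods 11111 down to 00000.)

3116893432

  ##### -> #   bit 31 = 1  t=0,i=14
  ####. -> .   bit 30 = 0  t=0,i=17
  ###.# -> #   bit 29 = 1  t=0,i=6
  ###.. -> #   bit 28 = 1  t=0,i=18
  ##.## -> #   bit 27 = 1  t=0,i=7
  ##.#. -> .   bit 26 = 0  t=1,i=17
  ##..# -> .   bit 25 = 0  t=0,i=2
  ##... -> #   bit 24 = 1  t=3,i=6
  #.### -> #   bit 23 = 1  t=1,i=6
  #.##. -> #   bit 22 = 1  t=0,i=8
  #.#.# -> .   bit 21 = 0  t=1,i=18
  #.#.. -> .   bit 20 = 0  t=2,i=16
  #..## -> #   bit 19 = 1  t=0,i=3
  #..#. -> .   bit 18 = 0  t=5,i=2
  #...# -> .   bit 17 = 0  t=2,i=18
  #.... -> .   bit 16 = 0  t=3,i=7
  .#### -> .   bit 15 = 0  t=0,i=13
  .###. -> .   bit 14 = 0  t=0,i=5
  .##.# -> .   bit 13 = 0  t=1,i=4
  .##.. -> .   bit 12 = 0  t=0,i=1
  .#.## -> .   bit 11 = 0  t=1,i=19
  .#.#. -> #   bit 10 = 1  t=4,i=0
  .#..# -> .   bit 9 = 0  t=2,i=0
  .#... -> .   bit 8 = 0  t=2,i=17
  ..### -> #   bit 7 = 1  t=0,i=4
  ..##. -> #   bit 6 = 1  t=0,i=0
  ..#.# -> #   bit 5 = 1  t=3,i=10
  ..#.. -> #   bit 4 = 1  t=2,i=20
  ...## -> #   bit 3 = 1  t=5,i=9
  ...#. -> .   bit 2 = 0  t=2,i=19
  ....# -> .   bit 1 = 0  t=3,i=8
  ..... -> .   bit 0 = 0  t=3,i=16
  bits 10111001110010000000010011111000 = 3116893432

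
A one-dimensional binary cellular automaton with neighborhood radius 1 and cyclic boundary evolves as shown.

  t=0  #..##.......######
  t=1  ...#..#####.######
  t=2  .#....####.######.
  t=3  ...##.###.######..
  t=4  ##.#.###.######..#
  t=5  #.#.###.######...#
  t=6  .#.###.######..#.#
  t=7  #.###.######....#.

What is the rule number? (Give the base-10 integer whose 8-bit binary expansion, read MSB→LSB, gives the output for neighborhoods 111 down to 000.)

  [7] ### => #  t=0,i=13
  [6] ##. => .  t=0,i=0
  [5] #.# => #  t=1,i=11
  [4] #.. => .  t=0,i=1
  [3] .## => #  t=0,i=3
  [2] .#. => .  t=1,i=3
  [1] ..# => .  t=0,i=2
  [0] ... => #  t=0,i=6
  bits 10101001 = 169

169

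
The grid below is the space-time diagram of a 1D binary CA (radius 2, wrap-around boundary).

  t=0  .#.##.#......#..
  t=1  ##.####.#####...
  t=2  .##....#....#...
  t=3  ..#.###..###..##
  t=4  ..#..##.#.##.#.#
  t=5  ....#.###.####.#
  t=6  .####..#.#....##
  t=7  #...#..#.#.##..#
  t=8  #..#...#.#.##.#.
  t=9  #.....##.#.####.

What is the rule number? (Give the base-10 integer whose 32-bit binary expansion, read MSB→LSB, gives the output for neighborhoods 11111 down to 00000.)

  nb #####: next=.  (t=1,i=10, bit31=0)
  nb ####.: next=.  (t=1,i=5, bit30=0)
  nb ###.#: next=.  (t=1,i=6, bit29=0)
  nb ###..: next=#  (t=1,i=12, bit28=1)
  nb ##.##: next=#  (t=1,i=2, bit27=1)
  nb ##.#.: next=#  (t=0,i=5, bit26=1)
  nb ##..#: next=.  (t=3,i=0, bit25=0)
  nb ##...: next=.  (t=1,i=13, bit24=0)
  nb #.###: next=.  (t=1,i=3, bit23=0)
  nb #.##.: next=#  (t=0,i=3, bit22=1)
  nb #.#.#: next=#  (t=4,i=8, bit21=1)
  nb #.#..: next=#  (t=0,i=6, bit20=1)
  nb #..##: next=#  (t=3,i=8, bit19=1)
  nb #..#.: next=.  (t=3,i=1, bit18=0)
  nb #...#: next=.  (t=0,i=15, bit17=0)
  nb #....: next=#  (t=0,i=8, bit16=1)
  nb .####: next=.  (t=1,i=4, bit15=0)
  nb .###.: next=#  (t=3,i=5, bit14=1)
  nb .##.#: next=#  (t=0,i=4, bit13=1)
  nb .##..: next=#  (t=2,i=2, bit12=1)
  nb .#.##: next=.  (t=0,i=2, bit11=0)
  nb .#.#.: next=.  (t=4,i=14, bit10=0)
  nb .#..#: next=.  (t=4,i=0, bit9=0)
  nb .#...: next=.  (t=0,i=7, bit8=0)
  nb ..###: next=.  (t=3,i=9, bit7=0)
  nb ..##.: next=.  (t=1,i=0, bit6=0)
  nb ..#.#: next=#  (t=0,i=1, bit5=1)
  nb ..#..: next=.  (t=0,i=13, bit4=0)
  nb ...##: next=.  (t=1,i=15, bit3=0)
  nb ...#.: next=#  (t=0,i=0, bit2=1)
  nb ....#: next=#  (t=0,i=11, bit1=1)
  nb .....: next=#  (t=0,i=9, bit0=1)
  bits 00011100011110010111000000100111 = 477720615

477720615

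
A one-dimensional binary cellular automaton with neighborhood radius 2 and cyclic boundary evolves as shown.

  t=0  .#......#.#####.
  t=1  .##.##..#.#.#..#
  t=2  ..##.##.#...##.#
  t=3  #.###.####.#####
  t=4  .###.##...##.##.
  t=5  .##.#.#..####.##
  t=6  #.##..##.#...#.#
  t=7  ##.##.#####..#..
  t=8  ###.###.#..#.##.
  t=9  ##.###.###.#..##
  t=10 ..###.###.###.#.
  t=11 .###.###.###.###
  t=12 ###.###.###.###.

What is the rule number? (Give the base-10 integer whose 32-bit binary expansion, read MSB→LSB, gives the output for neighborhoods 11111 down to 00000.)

  #####|#  b31=1 t=0,i=12
  ####.|.  b30=0 t=0,i=13
  ###.#|.  b29=0 t=3,i=0
  ###..|.  b28=0 t=0,i=14
  ##.##|#  b27=1 t=1,i=3
  ##.#.|#  b26=1 t=2,i=7
  ##..#|#  b25=1 t=0,i=15
  ##...|.  b24=0 t=4,i=7
  #.###|#  b23=1 t=0,i=10
  #.##.|.  b22=0 t=1,i=1
  #.#.#|.  b21=0 t=1,i=10
  #.#..|#  b20=1 t=1,i=12
  #..##|.  b19=0 t=2,i=1
  #..#.|.  b18=0 t=0,i=0
  #...#|.  b17=0 t=2,i=10
  #....|.  b16=0 t=0,i=3
  .####|.  b15=0 t=0,i=11
  .###.|#  b14=1 t=3,i=3
  .##.#|#  b13=1 t=1,i=2
  .##..|#  b12=1 t=1,i=5
  .#.##|.  b11=0 t=0,i=9
  .#.#.|.  b10=0 t=1,i=9
  .#..#|#  b9=1 t=1,i=13
  .#...|#  b8=1 t=0,i=2
  ..###|#  b7=1 t=4,i=1
  ..##.|#  b6=1 t=2,i=2
  ..#.#|#  b5=1 t=0,i=8
  ..#..|#  b4=1 t=0,i=1
  ...##|#  b3=1 t=2,i=11
  ...#.|.  b2=0 t=0,i=7
  ....#|.  b1=0 t=0,i=6
  .....|#  b0=1 t=0,i=4
  bits 10001110100100000111001111111001 = 2391831545

2391831545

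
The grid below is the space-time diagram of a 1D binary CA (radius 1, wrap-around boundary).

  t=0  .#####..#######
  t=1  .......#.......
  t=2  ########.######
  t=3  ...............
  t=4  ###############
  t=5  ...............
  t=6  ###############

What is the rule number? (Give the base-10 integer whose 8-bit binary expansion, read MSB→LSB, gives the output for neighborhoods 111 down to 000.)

  [7] ### => .  t=0,i=2
  [6] ##. => .  t=0,i=5
  [5] #.# => .  t=0,i=0
  [4] #.. => .  t=0,i=6
  [3] .## => .  t=0,i=1
  [2] .#. => #  t=1,i=7
  [1] ..# => #  t=0,i=7
  [0] ... => #  t=1,i=0
  bits 00000111 = 7

7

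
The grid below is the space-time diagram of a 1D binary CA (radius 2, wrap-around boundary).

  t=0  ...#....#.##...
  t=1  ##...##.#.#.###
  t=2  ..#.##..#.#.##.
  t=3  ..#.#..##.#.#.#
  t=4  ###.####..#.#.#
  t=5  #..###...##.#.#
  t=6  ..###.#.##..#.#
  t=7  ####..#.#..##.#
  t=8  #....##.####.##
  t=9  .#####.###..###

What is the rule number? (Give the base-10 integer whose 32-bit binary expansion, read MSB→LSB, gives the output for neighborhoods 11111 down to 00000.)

  ##### -> .   bit 31 = 0  t=1,i=14
  ####. -> .   bit 30 = 0  t=1,i=0
  ###.# -> .   bit 29 = 0  t=4,i=2
  ###.. -> .   bit 28 = 0  t=1,i=1
  ##.## -> #   bit 27 = 1  t=4,i=3
  ##.#. -> .   bit 26 = 0  t=1,i=7
  ##..# -> .   bit 25 = 0  t=2,i=6
  ##... -> #   bit 24 = 1  t=0,i=12
  #.### -> #   bit 23 = 1  t=1,i=12
  #.##. -> #   bit 22 = 1  t=0,i=10
  #.#.# -> #   bit 21 = 1  t=1,i=8
  #.#.. -> #   bit 20 = 1  t=3,i=4
  #..## -> #   bit 19 = 1  t=3,i=6
  #..#. -> #   bit 18 = 1  t=2,i=7
  #...# -> .   bit 17 = 0  t=1,i=3
  #.... -> #   bit 16 = 1  t=0,i=5
  .#### -> #   bit 15 = 1  t=1,i=13
  .###. -> #   bit 14 = 1  t=5,i=4
  .##.# -> .   bit 13 = 0  t=1,i=6
  .##.. -> .   bit 12 = 0  t=0,i=11
  .#.## -> .   bit 11 = 0  t=0,i=9
  .#.#. -> .   bit 10 = 0  t=1,i=9
  .#..# -> #   bit 9 = 1  t=3,i=0
  .#... -> .   bit 8 = 0  t=0,i=4
  ..### -> #   bit 7 = 1  t=5,i=3
  ..##. -> #   bit 6 = 1  t=1,i=5
  ..#.# -> #   bit 5 = 1  t=0,i=8
  ..#.. -> .   bit 4 = 0  t=0,i=3
  ...## -> #   bit 3 = 1  t=1,i=4
  ...#. -> .   bit 2 = 0  t=0,i=2
  ....# -> #   bit 1 = 1  t=0,i=1
  ..... -> #   bit 0 = 1  t=0,i=0
  bits 00001001111111011100001011101011 = 167625451

167625451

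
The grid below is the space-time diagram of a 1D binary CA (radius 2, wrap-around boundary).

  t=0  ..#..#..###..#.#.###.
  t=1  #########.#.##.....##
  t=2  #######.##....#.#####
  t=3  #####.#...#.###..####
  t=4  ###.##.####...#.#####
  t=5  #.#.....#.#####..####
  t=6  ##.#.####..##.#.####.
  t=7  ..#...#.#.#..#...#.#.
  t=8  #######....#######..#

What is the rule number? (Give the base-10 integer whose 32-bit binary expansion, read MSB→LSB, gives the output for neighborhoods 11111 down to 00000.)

3037627327

  #####|#  b31=1 t=1,i=0
  ####.|.  b30=0 t=1,i=7
  ###.#|#  b29=1 t=1,i=8
  ###..|#  b28=1 t=0,i=10
  ##.##|.  b27=0 t=2,i=7
  ##.#.|#  b26=1 t=1,i=9
  ##..#|.  b25=0 t=0,i=11
  ##...|#  b24=1 t=0,i=20
  #.###|.  b23=0 t=0,i=17
  #.##.|.  b22=0 t=1,i=12
  #.#.#|.  b21=0 t=0,i=15
  #.#..|.  b20=0 t=3,i=6
  #..##|#  b19=1 t=0,i=7
  #..#.|#  b18=1 t=0,i=4
  #...#|#  b17=1 t=0,i=0
  #....|.  b16=0 t=1,i=15
  .####|#  b15=1 t=1,i=20
  .###.|.  b14=0 t=0,i=9
  .##.#|.  b13=0 t=4,i=5
  .##..|.  b12=0 t=1,i=13
  .#.##|.  b11=0 t=0,i=16
  .#.#.|.  b10=0 t=0,i=14
  .#..#|#  b9=1 t=0,i=3
  .#...|#  b8=1 t=3,i=7
  ..###|#  b7=1 t=0,i=8
  ..##.|.  b6=0 t=6,i=11
  ..#.#|#  b5=1 t=0,i=13
  ..#..|#  b4=1 t=0,i=2
  ...##|#  b3=1 t=1,i=18
  ...#.|#  b2=1 t=0,i=1
  ....#|#  b1=1 t=1,i=17
  .....|#  b0=1 t=1,i=16
  bits 10110101000011101000001110111111 = 3037627327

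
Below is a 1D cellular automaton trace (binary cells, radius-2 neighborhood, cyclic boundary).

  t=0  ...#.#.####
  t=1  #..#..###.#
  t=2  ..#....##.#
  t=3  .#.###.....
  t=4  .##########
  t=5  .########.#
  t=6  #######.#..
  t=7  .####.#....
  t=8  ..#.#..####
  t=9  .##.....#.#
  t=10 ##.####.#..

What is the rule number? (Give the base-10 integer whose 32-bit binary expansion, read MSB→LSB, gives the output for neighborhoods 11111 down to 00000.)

  nb #####: next=#  (t=4,i=3, bit31=1)
  nb ####.: next=.  (t=0,i=9, bit30=0)
  nb ###.#: next=#  (t=1,i=8, bit29=1)
  nb ###..: next=#  (t=0,i=10, bit28=1)
  nb ##.##: next=.  (t=1,i=9, bit27=0)
  nb ##.#.: next=.  (t=2,i=9, bit26=0)
  nb ##..#: next=.  (t=1,i=1, bit25=0)
  nb ##...: next=#  (t=0,i=0, bit24=1)
  nb #.###: next=#  (t=0,i=7, bit23=1)
  nb #.##.: next=#  (t=1,i=10, bit22=1)
  nb #.#.#: next=.  (t=0,i=5, bit21=0)
  nb #.#..: next=.  (t=2,i=10, bit20=0)
  nb #..##: next=.  (t=1,i=5, bit19=0)
  nb #..#.: next=#  (t=1,i=2, bit18=1)
  nb #...#: next=.  (t=0,i=1, bit17=0)
  nb #....: next=#  (t=2,i=4, bit16=1)
  nb .####: next=#  (t=0,i=8, bit15=1)
  nb .###.: next=#  (t=1,i=7, bit14=1)
  nb .##.#: next=.  (t=2,i=8, bit13=0)
  nb .##..: next=.  (t=1,i=0, bit12=0)
  nb .#.##: next=#  (t=0,i=6, bit11=1)
  nb .#.#.: next=.  (t=0,i=4, bit10=0)
  nb .#..#: next=.  (t=1,i=4, bit9=0)
  nb .#...: next=#  (t=2,i=3, bit8=1)
  nb ..###: next=.  (t=1,i=6, bit7=0)
  nb ..##.: next=.  (t=2,i=7, bit6=0)
  nb ..#.#: next=#  (t=0,i=3, bit5=1)
  nb ..#..: next=.  (t=1,i=3, bit4=0)
  nb ...##: next=.  (t=2,i=6, bit3=0)
  nb ...#.: next=.  (t=0,i=2, bit2=0)
  nb ....#: next=#  (t=2,i=5, bit1=1)
  nb .....: next=#  (t=3,i=8, bit0=1)
  bits 10110001110001011100100100100011 = 2982529315

2982529315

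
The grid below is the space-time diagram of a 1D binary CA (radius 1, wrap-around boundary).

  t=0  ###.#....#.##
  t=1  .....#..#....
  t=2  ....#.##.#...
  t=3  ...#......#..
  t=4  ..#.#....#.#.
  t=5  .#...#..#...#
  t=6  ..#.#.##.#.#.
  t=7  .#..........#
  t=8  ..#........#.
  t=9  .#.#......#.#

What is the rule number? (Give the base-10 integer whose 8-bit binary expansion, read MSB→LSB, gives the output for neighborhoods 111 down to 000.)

  ### -> .   bit 7 = 0  t=0,i=0
  ##. -> .   bit 6 = 0  t=0,i=2
  #.# -> .   bit 5 = 0  t=0,i=3
  #.. -> #   bit 4 = 1  t=0,i=5
  .## -> .   bit 3 = 0  t=0,i=11
  .#. -> .   bit 2 = 0  t=0,i=4
  ..# -> #   bit 1 = 1  t=0,i=8
  ... -> .   bit 0 = 0  t=0,i=6
  bits 00010010 = 18

18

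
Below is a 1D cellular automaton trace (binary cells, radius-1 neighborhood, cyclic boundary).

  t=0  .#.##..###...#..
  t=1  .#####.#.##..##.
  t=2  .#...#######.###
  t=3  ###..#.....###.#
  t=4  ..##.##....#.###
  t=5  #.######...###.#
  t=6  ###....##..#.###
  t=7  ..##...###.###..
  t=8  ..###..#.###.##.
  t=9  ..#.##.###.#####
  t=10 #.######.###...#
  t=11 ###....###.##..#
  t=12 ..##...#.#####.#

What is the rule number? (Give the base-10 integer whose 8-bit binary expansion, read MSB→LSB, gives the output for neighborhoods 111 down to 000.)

  ###|.  b7=0 t=0,i=8
  ##.|#  b6=1 t=0,i=4
  #.#|#  b5=1 t=0,i=2
  #..|#  b4=1 t=0,i=5
  .##|#  b3=1 t=0,i=3
  .#.|#  b2=1 t=0,i=1
  ..#|.  b1=0 t=0,i=0
  ...|.  b0=0 t=0,i=11
  bits 01111100 = 124

124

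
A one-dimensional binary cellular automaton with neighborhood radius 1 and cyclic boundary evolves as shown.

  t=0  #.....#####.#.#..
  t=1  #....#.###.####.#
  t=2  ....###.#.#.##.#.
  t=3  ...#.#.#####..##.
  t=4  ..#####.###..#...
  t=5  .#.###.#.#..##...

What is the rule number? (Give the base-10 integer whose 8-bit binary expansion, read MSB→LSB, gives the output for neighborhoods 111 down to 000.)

  ###|#  b7=1 t=0,i=7
  ##.|.  b6=0 t=0,i=10
  #.#|#  b5=1 t=0,i=11
  #..|.  b4=0 t=0,i=1
  .##|.  b3=0 t=0,i=6
  .#.|#  b2=1 t=0,i=0
  ..#|#  b1=1 t=0,i=5
  ...|.  b0=0 t=0,i=2
  bits 10100110 = 166

166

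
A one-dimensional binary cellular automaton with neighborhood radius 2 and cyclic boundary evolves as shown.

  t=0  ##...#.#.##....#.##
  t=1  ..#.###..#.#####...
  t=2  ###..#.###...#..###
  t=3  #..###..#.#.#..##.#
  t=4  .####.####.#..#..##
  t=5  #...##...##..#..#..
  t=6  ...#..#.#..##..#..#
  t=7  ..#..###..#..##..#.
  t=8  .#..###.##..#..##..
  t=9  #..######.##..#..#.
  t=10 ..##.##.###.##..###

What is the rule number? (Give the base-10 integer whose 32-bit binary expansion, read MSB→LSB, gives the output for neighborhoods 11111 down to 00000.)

  #####|#  b31=1 t=1,i=13
  ####.|.  b30=0 t=0,i=0
  ###.#|#  b29=1 t=4,i=4
  ###..|.  b28=0 t=0,i=1
  ##.##|#  b27=1 t=3,i=17
  ##.#.|#  b26=1 t=4,i=10
  ##..#|#  b25=1 t=1,i=7
  ##...|#  b24=1 t=0,i=2
  #.###|.  b23=0 t=0,i=17
  #.##.|#  b22=1 t=0,i=9
  #.#.#|.  b21=0 t=0,i=7
  #.#..|.  b20=0 t=3,i=12
  #..##|#  b19=1 t=2,i=15
  #..#.|#  b18=1 t=1,i=8
  #...#|.  b17=0 t=0,i=3
  #....|#  b16=1 t=0,i=12
  .####|.  b15=0 t=0,i=18
  .###.|#  b14=1 t=1,i=5
  .##.#|.  b13=0 t=3,i=16
  .##..|.  b12=0 t=0,i=10
  .#.##|.  b11=0 t=0,i=8
  .#.#.|#  b10=1 t=0,i=6
  .#..#|.  b9=0 t=2,i=14
  .#...|.  b8=0 t=5,i=1
  ..###|#  b7=1 t=2,i=16
  ..##.|.  b6=0 t=3,i=15
  ..#.#|#  b5=1 t=0,i=5
  ..#..|.  b4=0 t=2,i=13
  ...##|#  b3=1 t=5,i=3
  ...#.|#  b2=1 t=0,i=4
  ....#|#  b1=1 t=0,i=13
  .....|#  b0=1 t=1,i=18
  bits 10101111010011010100010010101111 = 2941076655

2941076655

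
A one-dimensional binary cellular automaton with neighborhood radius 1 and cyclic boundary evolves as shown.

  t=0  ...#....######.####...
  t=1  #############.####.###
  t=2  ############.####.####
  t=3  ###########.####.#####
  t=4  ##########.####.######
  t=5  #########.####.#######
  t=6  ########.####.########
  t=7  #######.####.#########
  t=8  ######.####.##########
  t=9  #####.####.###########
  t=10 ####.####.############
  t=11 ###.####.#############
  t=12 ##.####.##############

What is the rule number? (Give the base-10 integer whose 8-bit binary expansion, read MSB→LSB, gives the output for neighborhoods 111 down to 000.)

  [7] ### => #  t=0,i=9
  [6] ##. => .  t=0,i=13
  [5] #.# => #  t=0,i=14
  [4] #.. => #  t=0,i=4
  [3] .## => #  t=0,i=8
  [2] .#. => #  t=0,i=3
  [1] ..# => #  t=0,i=2
  [0] ... => #  t=0,i=0
  bits 10111111 = 191

191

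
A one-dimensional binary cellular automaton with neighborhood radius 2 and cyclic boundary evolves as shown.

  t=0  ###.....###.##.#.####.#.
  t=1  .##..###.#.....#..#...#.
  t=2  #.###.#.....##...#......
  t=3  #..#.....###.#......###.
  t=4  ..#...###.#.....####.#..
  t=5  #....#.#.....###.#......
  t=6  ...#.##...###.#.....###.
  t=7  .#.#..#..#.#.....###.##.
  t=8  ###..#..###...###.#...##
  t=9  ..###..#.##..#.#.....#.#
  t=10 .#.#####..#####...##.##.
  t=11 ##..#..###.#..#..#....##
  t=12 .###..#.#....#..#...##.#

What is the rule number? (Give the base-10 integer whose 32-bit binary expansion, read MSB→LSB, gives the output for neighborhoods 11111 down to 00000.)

304927787

  #####|.  b31=0 t=8,i=0
  ####.|.  b30=0 t=0,i=19
  ###.#|.  b29=0 t=0,i=10
  ###..|#  b28=1 t=0,i=2
  ##.##|.  b27=0 t=0,i=11
  ##.#.|.  b26=0 t=0,i=14
  ##..#|#  b25=1 t=1,i=3
  ##...|.  b24=0 t=0,i=3
  #.###|.  b23=0 t=0,i=0
  #.##.|.  b22=0 t=0,i=12
  #.#.#|#  b21=1 t=0,i=15
  #.#..|.  b20=0 t=1,i=9
  #..##|#  b19=1 t=1,i=0
  #..#.|#  b18=1 t=1,i=17
  #...#|.  b17=0 t=1,i=20
  #....|.  b16=0 t=0,i=4
  .####|#  b15=1 t=0,i=18
  .###.|#  b14=1 t=0,i=1
  .##.#|.  b13=0 t=0,i=13
  .##..|#  b12=1 t=1,i=2
  .#.##|.  b11=0 t=0,i=16
  .#.#.|#  b10=1 t=5,i=6
  .#..#|.  b9=0 t=1,i=16
  .#...|.  b8=0 t=1,i=10
  ..###|.  b7=0 t=0,i=8
  ..##.|.  b6=0 t=1,i=1
  ..#.#|#  b5=1 t=2,i=0
  ..#..|.  b4=0 t=1,i=15
  ...##|#  b3=1 t=0,i=7
  ...#.|.  b2=0 t=1,i=14
  ....#|#  b1=1 t=0,i=6
  .....|#  b0=1 t=0,i=5
  bits 00010010001011001101010000101011 = 304927787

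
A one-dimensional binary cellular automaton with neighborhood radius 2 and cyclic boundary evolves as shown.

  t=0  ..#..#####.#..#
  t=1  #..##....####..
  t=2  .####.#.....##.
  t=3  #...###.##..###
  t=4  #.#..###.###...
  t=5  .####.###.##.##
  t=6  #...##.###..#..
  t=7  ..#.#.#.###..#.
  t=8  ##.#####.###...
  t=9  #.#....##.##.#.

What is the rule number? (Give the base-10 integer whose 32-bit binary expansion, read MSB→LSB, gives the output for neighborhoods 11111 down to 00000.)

1044078149

  #####|.  b31=0 t=0,i=7
  ####.|.  b30=0 t=0,i=8
  ###.#|#  b29=1 t=0,i=9
  ###..|#  b28=1 t=1,i=12
  ##.##|#  b27=1 t=3,i=7
  ##.#.|#  b26=1 t=0,i=10
  ##..#|#  b25=1 t=1,i=13
  ##...|.  b24=0 t=1,i=5
  #.###|.  b23=0 t=4,i=9
  #.##.|.  b22=0 t=3,i=8
  #.#.#|#  b21=1 t=7,i=4
  #.#..|#  b20=1 t=0,i=11
  #..##|#  b19=1 t=0,i=4
  #..#.|.  b18=0 t=0,i=1
  #...#|#  b17=1 t=3,i=2
  #....|#  b16=1 t=1,i=6
  .####|.  b15=0 t=0,i=6
  .###.|#  b14=1 t=3,i=5
  .##.#|.  b13=0 t=5,i=11
  .##..|#  b12=1 t=1,i=4
  .#.##|#  b11=1 t=7,i=7
  .#.#.|#  b10=1 t=4,i=1
  .#..#|#  b9=1 t=0,i=0
  .#...|.  b8=0 t=2,i=7
  ..###|.  b7=0 t=0,i=5
  ..##.|#  b6=1 t=1,i=3
  ..#.#|.  b5=0 t=4,i=0
  ..#..|.  b4=0 t=0,i=2
  ...##|.  b3=0 t=1,i=8
  ...#.|#  b2=1 t=4,i=14
  ....#|.  b1=0 t=1,i=7
  .....|#  b0=1 t=2,i=9
  bits 00111110001110110101111001000101 = 1044078149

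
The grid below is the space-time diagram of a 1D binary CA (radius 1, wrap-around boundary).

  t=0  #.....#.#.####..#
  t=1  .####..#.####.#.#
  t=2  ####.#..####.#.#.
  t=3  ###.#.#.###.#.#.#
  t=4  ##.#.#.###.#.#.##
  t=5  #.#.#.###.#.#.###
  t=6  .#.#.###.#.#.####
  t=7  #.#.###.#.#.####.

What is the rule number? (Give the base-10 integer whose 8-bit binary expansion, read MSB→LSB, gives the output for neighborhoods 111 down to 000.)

  nb ###: next=#  (t=0,i=11, bit7=1)
  nb ##.: next=.  (t=0,i=0, bit6=0)
  nb #.#: next=#  (t=0,i=7, bit5=1)
  nb #..: next=#  (t=0,i=1, bit4=1)
  nb .##: next=#  (t=0,i=10, bit3=1)
  nb .#.: next=.  (t=0,i=6, bit2=0)
  nb ..#: next=.  (t=0,i=5, bit1=0)
  nb ...: next=#  (t=0,i=2, bit0=1)
  bits 10111001 = 185

185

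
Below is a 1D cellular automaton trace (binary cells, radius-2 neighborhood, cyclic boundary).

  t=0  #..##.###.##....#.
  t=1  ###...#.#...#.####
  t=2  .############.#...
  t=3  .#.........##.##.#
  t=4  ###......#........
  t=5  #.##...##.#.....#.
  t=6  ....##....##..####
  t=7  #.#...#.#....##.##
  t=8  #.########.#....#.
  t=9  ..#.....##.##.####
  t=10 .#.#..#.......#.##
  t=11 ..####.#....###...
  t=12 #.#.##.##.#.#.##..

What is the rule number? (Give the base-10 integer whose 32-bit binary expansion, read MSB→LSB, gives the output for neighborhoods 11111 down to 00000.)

  #####|.  b31=0 t=1,i=0
  ####.|#  b30=1 t=1,i=1
  ###.#|#  b29=1 t=0,i=8
  ###..|#  b28=1 t=1,i=2
  ##.##|.  b27=0 t=0,i=5
  ##.#.|.  b26=0 t=2,i=13
  ##..#|.  b25=0 t=6,i=12
  ##...|#  b24=1 t=0,i=12
  #.###|#  b23=1 t=0,i=6
  #.##.|.  b22=0 t=0,i=10
  #.#.#|.  b21=0 t=3,i=17
  #.#..|#  b20=1 t=0,i=0
  #..##|#  b19=1 t=0,i=2
  #..#.|#  b18=1 t=9,i=1
  #...#|#  b17=1 t=1,i=4
  #....|.  b16=0 t=0,i=13
  .####|.  b15=0 t=1,i=15
  .###.|.  b14=0 t=0,i=7
  .##.#|.  b13=0 t=0,i=4
  .##..|.  b12=0 t=0,i=11
  .#.##|.  b11=0 t=1,i=13
  .#.#.|#  b10=1 t=0,i=17
  .#..#|#  b9=1 t=0,i=1
  .#...|#  b8=1 t=1,i=9
  ..###|#  b7=1 t=2,i=1
  ..##.|.  b6=0 t=0,i=3
  ..#.#|#  b5=1 t=0,i=16
  ..#..|.  b4=0 t=4,i=9
  ...##|.  b3=0 t=2,i=0
  ...#.|#  b2=1 t=0,i=15
  ....#|#  b1=1 t=0,i=14
  .....|.  b0=0 t=3,i=4
  bits 01110001100111100000011110100110 = 1906182054

1906182054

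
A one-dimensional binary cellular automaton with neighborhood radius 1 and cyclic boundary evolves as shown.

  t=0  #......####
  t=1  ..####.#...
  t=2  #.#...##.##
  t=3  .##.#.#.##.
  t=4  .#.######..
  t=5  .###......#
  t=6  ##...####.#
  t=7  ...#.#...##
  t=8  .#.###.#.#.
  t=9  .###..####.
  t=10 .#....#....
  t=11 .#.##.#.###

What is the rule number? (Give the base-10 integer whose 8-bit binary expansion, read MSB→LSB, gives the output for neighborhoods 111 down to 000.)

45

  ###|.  b7=0 t=0,i=8
  ##.|.  b6=0 t=0,i=0
  #.#|#  b5=1 t=1,i=6
  #..|.  b4=0 t=0,i=1
  .##|#  b3=1 t=0,i=7
  .#.|#  b2=1 t=1,i=7
  ..#|.  b1=0 t=0,i=6
  ...|#  b0=1 t=0,i=2
  bits 00101101 = 45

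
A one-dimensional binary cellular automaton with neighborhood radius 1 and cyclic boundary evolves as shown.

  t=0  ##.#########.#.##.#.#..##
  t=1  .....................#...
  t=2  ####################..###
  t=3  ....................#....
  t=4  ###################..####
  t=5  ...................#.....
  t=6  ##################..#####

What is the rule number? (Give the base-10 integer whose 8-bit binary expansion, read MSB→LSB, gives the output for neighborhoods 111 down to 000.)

  nb ###: next=.  (t=0,i=0, bit7=0)
  nb ##.: next=.  (t=0,i=1, bit6=0)
  nb #.#: next=.  (t=0,i=2, bit5=0)
  nb #..: next=#  (t=0,i=21, bit4=1)
  nb .##: next=.  (t=0,i=3, bit3=0)
  nb .#.: next=.  (t=0,i=13, bit2=0)
  nb ..#: next=.  (t=0,i=22, bit1=0)
  nb ...: next=#  (t=1,i=0, bit0=1)
  bits 00010001 = 17

17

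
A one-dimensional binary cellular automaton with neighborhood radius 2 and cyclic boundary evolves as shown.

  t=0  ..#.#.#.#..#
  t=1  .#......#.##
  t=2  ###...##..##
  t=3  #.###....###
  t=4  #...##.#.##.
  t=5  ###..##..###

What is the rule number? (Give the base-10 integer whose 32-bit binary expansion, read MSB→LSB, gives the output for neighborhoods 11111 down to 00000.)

  nb #####: next=#  (t=2,i=0, bit31=1)
  nb ####.: next=.  (t=2,i=1, bit30=0)
  nb ###.#: next=#  (t=3,i=0, bit29=1)
  nb ###..: next=#  (t=2,i=2, bit28=1)
  nb ##.##: next=.  (t=3,i=1, bit27=0)
  nb ##.#.: next=#  (t=1,i=0, bit26=1)
  nb ##..#: next=.  (t=2,i=8, bit25=0)
  nb ##...: next=#  (t=2,i=3, bit24=1)
  nb #.###: next=.  (t=3,i=2, bit23=0)
  nb #.##.: next=#  (t=1,i=10, bit22=1)
  nb #.#.#: next=.  (t=0,i=4, bit21=0)
  nb #.#..: next=#  (t=0,i=8, bit20=1)
  nb #..##: next=#  (t=2,i=9, bit19=1)
  nb #..#.: next=#  (t=0,i=1, bit18=1)
  nb #...#: next=#  (t=2,i=4, bit17=1)
  nb #....: next=.  (t=1,i=3, bit16=0)
  nb .####: next=#  (t=2,i=11, bit15=1)
  nb .###.: next=.  (t=3,i=3, bit14=0)
  nb .##.#: next=#  (t=1,i=11, bit13=1)
  nb .##..: next=.  (t=2,i=7, bit12=0)
  nb .#.##: next=.  (t=1,i=9, bit11=0)
  nb .#.#.: next=.  (t=0,i=3, bit10=0)
  nb .#..#: next=.  (t=0,i=0, bit9=0)
  nb .#...: next=#  (t=1,i=2, bit8=1)
  nb ..###: next=#  (t=2,i=10, bit7=1)
  nb ..##.: next=.  (t=2,i=6, bit6=0)
  nb ..#.#: next=.  (t=0,i=2, bit5=0)
  nb ..#..: next=#  (t=0,i=11, bit4=1)
  nb ...##: next=.  (t=2,i=5, bit3=0)
  nb ...#.: next=#  (t=1,i=7, bit2=1)
  nb ....#: next=#  (t=1,i=6, bit1=1)
  nb .....: next=.  (t=1,i=4, bit0=0)
  bits 10110101010111101010000110010110 = 3042877846

3042877846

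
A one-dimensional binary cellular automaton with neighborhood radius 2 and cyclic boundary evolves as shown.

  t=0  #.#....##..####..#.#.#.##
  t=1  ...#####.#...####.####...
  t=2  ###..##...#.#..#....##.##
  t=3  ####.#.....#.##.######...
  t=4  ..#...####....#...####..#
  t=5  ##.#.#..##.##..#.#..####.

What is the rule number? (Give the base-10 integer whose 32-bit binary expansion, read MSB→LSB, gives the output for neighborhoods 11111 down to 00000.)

3525650251

  nb #####: next=#  (t=1,i=5, bit31=1)
  nb ####.: next=#  (t=0,i=13, bit30=1)
  nb ###.#: next=.  (t=0,i=0, bit29=0)
  nb ###..: next=#  (t=0,i=14, bit28=1)
  nb ##.##: next=.  (t=1,i=17, bit27=0)
  nb ##.#.: next=.  (t=0,i=1, bit26=0)
  nb ##..#: next=#  (t=0,i=9, bit25=1)
  nb ##...: next=.  (t=1,i=22, bit24=0)
  nb #.###: next=.  (t=0,i=23, bit23=0)
  nb #.##.: next=.  (t=3,i=13, bit22=0)
  nb #.#.#: next=#  (t=0,i=19, bit21=1)
  nb #.#..: next=.  (t=0,i=2, bit20=0)
  nb #..##: next=.  (t=0,i=10, bit19=0)
  nb #..#.: next=#  (t=0,i=16, bit18=1)
  nb #...#: next=.  (t=1,i=11, bit17=0)
  nb #....: next=#  (t=0,i=4, bit16=1)
  nb .####: next=.  (t=0,i=12, bit15=0)
  nb .###.: next=.  (t=0,i=24, bit14=0)
  nb .##.#: next=#  (t=2,i=21, bit13=1)
  nb .##..: next=.  (t=0,i=8, bit12=0)
  nb .#.##: next=.  (t=0,i=22, bit11=0)
  nb .#.#.: next=#  (t=0,i=18, bit10=1)
  nb .#..#: next=#  (t=2,i=13, bit9=1)
  nb .#...: next=#  (t=0,i=3, bit8=1)
  nb ..###: next=.  (t=0,i=11, bit7=0)
  nb ..##.: next=#  (t=0,i=7, bit6=1)
  nb ..#.#: next=.  (t=0,i=17, bit5=0)
  nb ..#..: next=.  (t=2,i=15, bit4=0)
  nb ...##: next=#  (t=0,i=6, bit3=1)
  nb ...#.: next=.  (t=2,i=9, bit2=0)
  nb ....#: next=#  (t=0,i=5, bit1=1)
  nb .....: next=#  (t=1,i=0, bit0=1)
  bits 11010010001001010010011101001011 = 3525650251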